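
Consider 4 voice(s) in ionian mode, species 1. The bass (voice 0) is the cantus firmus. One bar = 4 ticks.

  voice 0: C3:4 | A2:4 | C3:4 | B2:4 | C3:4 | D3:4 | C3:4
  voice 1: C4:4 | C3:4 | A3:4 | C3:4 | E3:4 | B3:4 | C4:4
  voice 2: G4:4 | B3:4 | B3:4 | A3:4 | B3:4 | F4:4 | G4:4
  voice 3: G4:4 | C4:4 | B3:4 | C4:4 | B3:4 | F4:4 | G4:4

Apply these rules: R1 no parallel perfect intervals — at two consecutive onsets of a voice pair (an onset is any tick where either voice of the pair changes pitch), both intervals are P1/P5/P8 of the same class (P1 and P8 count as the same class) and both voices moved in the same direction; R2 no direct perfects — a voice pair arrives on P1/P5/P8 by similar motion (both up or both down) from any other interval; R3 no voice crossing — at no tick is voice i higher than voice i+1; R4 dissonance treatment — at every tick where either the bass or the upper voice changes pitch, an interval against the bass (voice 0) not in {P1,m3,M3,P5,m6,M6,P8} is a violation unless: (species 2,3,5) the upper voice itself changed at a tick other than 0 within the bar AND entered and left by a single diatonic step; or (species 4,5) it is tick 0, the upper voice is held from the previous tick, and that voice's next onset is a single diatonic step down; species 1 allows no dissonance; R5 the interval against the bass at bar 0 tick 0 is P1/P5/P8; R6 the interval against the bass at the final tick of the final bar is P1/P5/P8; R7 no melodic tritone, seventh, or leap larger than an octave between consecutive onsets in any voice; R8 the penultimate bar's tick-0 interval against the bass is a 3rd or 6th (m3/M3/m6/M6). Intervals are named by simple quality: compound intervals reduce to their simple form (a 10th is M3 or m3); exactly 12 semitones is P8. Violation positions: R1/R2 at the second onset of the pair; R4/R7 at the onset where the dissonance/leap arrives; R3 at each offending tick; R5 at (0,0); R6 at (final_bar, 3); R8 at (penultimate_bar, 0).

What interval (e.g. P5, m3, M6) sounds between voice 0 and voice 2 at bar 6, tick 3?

P5

voice 0=C3 voice 2=G4 -> P5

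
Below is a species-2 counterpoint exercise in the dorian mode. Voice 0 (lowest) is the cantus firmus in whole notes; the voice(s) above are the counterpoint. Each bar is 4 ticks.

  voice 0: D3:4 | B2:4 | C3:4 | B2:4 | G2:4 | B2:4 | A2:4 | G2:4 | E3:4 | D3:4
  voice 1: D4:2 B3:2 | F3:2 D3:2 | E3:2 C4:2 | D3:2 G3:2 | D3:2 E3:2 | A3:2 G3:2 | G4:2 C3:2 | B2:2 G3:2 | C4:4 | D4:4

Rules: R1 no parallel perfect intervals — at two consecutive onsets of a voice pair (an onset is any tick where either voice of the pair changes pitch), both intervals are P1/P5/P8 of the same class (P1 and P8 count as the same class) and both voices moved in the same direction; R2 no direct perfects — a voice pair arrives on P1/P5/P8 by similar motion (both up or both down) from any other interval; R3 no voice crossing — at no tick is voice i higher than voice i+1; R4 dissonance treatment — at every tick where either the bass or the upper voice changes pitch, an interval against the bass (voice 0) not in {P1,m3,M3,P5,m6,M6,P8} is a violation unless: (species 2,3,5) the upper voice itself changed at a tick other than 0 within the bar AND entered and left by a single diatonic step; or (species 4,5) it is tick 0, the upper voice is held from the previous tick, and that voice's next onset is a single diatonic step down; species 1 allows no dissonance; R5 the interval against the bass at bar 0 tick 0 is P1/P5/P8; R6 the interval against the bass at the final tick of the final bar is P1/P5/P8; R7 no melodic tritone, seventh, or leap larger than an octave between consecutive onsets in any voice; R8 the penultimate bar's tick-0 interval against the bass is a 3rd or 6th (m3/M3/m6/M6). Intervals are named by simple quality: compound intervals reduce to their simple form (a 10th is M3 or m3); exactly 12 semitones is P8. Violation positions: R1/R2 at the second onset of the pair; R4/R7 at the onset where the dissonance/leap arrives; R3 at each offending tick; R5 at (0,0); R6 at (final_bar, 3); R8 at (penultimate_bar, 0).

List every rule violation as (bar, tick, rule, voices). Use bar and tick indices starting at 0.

(1, 0, R4, (0, 1))
(1, 0, R7, (1,))
(3, 0, R7, (1,))
(4, 0, R2, (0, 1))
(5, 0, R4, (0, 1))
(6, 0, R4, (0, 1))
(6, 2, R7, (1,))

bar 0: v0=D3 v1=D4 downbeat P8
bar 1: v0=B2 v1=F3 downbeat TT
bar 2: v0=C3 v1=E3 downbeat M3
bar 3: v0=B2 v1=D3 downbeat m3
bar 4: v0=G2 v1=D3 downbeat P5
bar 5: v0=B2 v1=A3 downbeat m7
bar 6: v0=A2 v1=G4 downbeat m7
bar 7: v0=G2 v1=B2 downbeat M3
bar 8: v0=E3 v1=C4 downbeat m6
bar 9: v0=D3 v1=D4 downbeat P8
  -> R4 @ bar 1 tick 0 v(0, 1): B2/F3 TT untreated
  -> R7 @ bar 1 tick 0 v(1,): B3->F3 leap 6st
  -> R7 @ bar 3 tick 0 v(1,): C4->D3 leap 10st
  -> R2 @ bar 4 tick 0 v(0, 1): B2/G3 m6 -> G2/D3 P5 similar
  -> R4 @ bar 5 tick 0 v(0, 1): B2/A3 m7 untreated
  -> R4 @ bar 6 tick 0 v(0, 1): A2/G4 m7 untreated
  -> R7 @ bar 6 tick 2 v(1,): G4->C3 leap 19st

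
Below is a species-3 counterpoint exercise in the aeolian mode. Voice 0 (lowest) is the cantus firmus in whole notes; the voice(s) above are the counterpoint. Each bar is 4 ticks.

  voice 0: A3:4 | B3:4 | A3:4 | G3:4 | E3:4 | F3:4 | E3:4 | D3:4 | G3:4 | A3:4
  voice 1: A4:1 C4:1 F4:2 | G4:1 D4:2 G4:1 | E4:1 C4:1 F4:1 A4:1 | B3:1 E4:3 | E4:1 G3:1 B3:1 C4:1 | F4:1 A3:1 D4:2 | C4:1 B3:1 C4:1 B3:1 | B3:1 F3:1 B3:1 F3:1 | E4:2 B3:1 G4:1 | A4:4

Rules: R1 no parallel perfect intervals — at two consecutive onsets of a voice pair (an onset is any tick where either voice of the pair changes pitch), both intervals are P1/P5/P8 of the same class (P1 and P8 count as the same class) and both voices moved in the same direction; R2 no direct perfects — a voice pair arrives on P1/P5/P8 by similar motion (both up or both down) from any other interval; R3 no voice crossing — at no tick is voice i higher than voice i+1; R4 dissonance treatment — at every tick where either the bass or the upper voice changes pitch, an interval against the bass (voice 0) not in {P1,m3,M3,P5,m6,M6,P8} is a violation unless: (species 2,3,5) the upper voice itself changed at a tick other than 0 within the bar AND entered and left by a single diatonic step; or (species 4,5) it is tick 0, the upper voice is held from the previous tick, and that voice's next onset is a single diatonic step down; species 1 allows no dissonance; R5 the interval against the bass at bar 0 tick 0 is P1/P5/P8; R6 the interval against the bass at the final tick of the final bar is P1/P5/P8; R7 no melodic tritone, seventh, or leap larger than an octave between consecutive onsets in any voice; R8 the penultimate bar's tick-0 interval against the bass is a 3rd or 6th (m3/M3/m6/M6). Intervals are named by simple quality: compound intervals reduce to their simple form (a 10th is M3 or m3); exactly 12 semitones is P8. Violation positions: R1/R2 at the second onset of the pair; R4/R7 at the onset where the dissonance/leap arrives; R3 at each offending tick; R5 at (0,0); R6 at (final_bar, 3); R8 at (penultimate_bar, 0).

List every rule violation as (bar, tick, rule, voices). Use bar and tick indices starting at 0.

bar 0: v0=A3 v1=A4 downbeat P8
bar 1: v0=B3 v1=G4 downbeat m6
bar 2: v0=A3 v1=E4 downbeat P5
bar 3: v0=G3 v1=B3 downbeat M3
bar 4: v0=E3 v1=E4 downbeat P8
bar 5: v0=F3 v1=F4 downbeat P8
bar 6: v0=E3 v1=C4 downbeat m6
bar 7: v0=D3 v1=B3 downbeat M6
bar 8: v0=G3 v1=E4 downbeat M6
bar 9: v0=A3 v1=A4 downbeat P8
  -> R2 @ bar 2 tick 0 v(0, 1): B3/G4 m6 -> A3/E4 P5 similar
  -> R7 @ bar 3 tick 0 v(1,): A4->B3 leap 10st
  -> R2 @ bar 5 tick 0 v(0, 1): E3/C4 m6 -> F3/F4 P8 similar
  -> R7 @ bar 7 tick 1 v(1,): B3->F3 leap 6st
  -> R7 @ bar 7 tick 2 v(1,): F3->B3 leap 6st
  -> R7 @ bar 7 tick 3 v(1,): B3->F3 leap 6st
  -> R7 @ bar 8 tick 0 v(1,): F3->E4 leap 11st
  -> R1 @ bar 9 tick 0 v(0, 1): G3/G4 P8 -> A3/A4 P8 similar

(2, 0, R2, (0, 1))
(3, 0, R7, (1,))
(5, 0, R2, (0, 1))
(7, 1, R7, (1,))
(7, 2, R7, (1,))
(7, 3, R7, (1,))
(8, 0, R7, (1,))
(9, 0, R1, (0, 1))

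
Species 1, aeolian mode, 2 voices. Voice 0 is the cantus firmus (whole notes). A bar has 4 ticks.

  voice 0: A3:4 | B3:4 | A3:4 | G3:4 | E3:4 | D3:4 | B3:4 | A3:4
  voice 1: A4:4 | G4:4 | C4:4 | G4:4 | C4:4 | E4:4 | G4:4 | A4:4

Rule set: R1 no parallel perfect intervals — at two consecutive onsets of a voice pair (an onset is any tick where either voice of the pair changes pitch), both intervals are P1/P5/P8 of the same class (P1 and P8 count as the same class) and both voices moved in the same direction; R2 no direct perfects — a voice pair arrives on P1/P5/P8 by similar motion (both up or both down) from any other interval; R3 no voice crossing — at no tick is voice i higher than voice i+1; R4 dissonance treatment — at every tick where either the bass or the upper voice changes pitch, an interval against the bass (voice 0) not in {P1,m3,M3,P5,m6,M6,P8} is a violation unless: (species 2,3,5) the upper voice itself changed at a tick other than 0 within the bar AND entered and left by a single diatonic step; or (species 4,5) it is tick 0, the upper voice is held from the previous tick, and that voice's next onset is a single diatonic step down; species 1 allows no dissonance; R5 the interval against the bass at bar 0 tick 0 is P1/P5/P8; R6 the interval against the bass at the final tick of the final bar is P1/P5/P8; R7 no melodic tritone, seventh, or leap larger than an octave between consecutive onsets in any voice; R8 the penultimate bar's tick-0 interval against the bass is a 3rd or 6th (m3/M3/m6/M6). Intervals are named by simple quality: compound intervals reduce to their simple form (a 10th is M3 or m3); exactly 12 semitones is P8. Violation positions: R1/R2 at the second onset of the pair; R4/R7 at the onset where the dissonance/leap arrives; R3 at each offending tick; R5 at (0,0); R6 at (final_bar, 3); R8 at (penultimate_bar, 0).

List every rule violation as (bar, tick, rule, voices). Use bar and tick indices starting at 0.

bar 0: v0=A3 v1=A4 downbeat P8
bar 1: v0=B3 v1=G4 downbeat m6
bar 2: v0=A3 v1=C4 downbeat m3
bar 3: v0=G3 v1=G4 downbeat P8
bar 4: v0=E3 v1=C4 downbeat m6
bar 5: v0=D3 v1=E4 downbeat M2
bar 6: v0=B3 v1=G4 downbeat m6
bar 7: v0=A3 v1=A4 downbeat P8
  -> R4 @ bar 5 tick 0 v(0, 1): D3/E4 M2 untreated

(5, 0, R4, (0, 1))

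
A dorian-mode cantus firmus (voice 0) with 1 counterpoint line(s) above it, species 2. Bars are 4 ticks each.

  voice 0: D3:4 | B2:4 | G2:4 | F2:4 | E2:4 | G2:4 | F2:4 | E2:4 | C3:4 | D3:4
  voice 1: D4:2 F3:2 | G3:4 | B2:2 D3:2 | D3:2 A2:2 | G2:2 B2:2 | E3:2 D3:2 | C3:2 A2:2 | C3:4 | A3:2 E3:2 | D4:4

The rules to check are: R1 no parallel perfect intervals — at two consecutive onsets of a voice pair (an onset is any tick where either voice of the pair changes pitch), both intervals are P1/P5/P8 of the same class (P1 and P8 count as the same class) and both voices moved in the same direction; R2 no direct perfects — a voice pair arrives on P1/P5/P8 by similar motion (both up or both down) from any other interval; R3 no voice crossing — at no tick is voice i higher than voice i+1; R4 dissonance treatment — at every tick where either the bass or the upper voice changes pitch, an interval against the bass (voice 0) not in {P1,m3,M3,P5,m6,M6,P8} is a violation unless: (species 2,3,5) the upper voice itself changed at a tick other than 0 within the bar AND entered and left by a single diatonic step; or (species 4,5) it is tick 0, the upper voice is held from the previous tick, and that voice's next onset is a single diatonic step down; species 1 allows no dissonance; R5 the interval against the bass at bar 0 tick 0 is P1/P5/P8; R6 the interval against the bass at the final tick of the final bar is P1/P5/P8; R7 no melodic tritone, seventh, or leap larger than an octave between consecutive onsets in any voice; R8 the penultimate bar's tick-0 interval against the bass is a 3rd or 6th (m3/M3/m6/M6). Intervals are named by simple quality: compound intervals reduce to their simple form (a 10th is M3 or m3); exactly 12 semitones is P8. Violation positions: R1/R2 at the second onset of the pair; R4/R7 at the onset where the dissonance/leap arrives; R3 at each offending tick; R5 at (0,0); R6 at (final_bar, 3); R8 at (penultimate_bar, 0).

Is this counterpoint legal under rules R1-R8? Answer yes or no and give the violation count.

No (3 violations)

bar 0: v0=D3 v1=D4 (P8)
bar 1: v0=B2 v1=G3 (m6)
bar 2: v0=G2 v1=B2 (M3)
bar 3: v0=F2 v1=D3 (M6)
bar 4: v0=E2 v1=G2 (m3)
bar 5: v0=G2 v1=E3 (M6)
bar 6: v0=F2 v1=C3 (P5)
bar 7: v0=E2 v1=C3 (m6)
bar 8: v0=C3 v1=A3 (M6)
bar 9: v0=D3 v1=D4 (P8)
  R1 @ bar6.0: G2/D3 P5 -> F2/C3 P5 similar
  R2 @ bar9.0: C3/E3 M3 -> D3/D4 P8 similar
  R7 @ bar9.0: E3->D4 leap 10st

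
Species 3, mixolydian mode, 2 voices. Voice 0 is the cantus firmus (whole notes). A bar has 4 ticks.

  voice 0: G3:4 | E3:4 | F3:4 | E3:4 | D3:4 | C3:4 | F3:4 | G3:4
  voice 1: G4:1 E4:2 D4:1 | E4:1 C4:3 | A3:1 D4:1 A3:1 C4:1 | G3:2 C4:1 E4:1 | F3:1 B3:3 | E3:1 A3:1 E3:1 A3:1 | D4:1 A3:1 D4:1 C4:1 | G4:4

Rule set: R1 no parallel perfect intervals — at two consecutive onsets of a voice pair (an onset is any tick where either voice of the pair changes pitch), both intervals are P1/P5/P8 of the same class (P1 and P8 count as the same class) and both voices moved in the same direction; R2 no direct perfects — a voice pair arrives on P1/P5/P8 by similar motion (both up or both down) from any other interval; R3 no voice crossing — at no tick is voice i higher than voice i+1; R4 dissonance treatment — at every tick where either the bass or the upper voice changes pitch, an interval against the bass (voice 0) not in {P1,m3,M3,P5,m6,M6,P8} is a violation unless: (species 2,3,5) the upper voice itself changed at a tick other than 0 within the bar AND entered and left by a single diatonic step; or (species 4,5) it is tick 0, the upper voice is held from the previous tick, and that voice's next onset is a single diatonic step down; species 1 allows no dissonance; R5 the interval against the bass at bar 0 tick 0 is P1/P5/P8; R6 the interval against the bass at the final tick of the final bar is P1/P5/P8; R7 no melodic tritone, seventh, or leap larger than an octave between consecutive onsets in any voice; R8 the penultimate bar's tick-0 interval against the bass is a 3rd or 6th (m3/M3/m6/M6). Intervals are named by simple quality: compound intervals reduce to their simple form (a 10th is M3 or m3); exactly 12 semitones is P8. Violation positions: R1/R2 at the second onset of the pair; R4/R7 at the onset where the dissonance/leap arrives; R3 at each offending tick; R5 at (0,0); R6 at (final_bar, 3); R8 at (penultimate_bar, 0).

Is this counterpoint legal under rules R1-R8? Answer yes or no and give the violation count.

No (3 violations)

bar 0: v0=G3 v1=G4 (P8)
bar 1: v0=E3 v1=E4 (P8)
bar 2: v0=F3 v1=A3 (M3)
bar 3: v0=E3 v1=G3 (m3)
bar 4: v0=D3 v1=F3 (m3)
bar 5: v0=C3 v1=E3 (M3)
bar 6: v0=F3 v1=D4 (M6)
bar 7: v0=G3 v1=G4 (P8)
  R7 @ bar4.0: E4->F3 leap 11st
  R7 @ bar4.1: F3->B3 leap 6st
  R2 @ bar7.0: F3/C4 P5 -> G3/G4 P8 similar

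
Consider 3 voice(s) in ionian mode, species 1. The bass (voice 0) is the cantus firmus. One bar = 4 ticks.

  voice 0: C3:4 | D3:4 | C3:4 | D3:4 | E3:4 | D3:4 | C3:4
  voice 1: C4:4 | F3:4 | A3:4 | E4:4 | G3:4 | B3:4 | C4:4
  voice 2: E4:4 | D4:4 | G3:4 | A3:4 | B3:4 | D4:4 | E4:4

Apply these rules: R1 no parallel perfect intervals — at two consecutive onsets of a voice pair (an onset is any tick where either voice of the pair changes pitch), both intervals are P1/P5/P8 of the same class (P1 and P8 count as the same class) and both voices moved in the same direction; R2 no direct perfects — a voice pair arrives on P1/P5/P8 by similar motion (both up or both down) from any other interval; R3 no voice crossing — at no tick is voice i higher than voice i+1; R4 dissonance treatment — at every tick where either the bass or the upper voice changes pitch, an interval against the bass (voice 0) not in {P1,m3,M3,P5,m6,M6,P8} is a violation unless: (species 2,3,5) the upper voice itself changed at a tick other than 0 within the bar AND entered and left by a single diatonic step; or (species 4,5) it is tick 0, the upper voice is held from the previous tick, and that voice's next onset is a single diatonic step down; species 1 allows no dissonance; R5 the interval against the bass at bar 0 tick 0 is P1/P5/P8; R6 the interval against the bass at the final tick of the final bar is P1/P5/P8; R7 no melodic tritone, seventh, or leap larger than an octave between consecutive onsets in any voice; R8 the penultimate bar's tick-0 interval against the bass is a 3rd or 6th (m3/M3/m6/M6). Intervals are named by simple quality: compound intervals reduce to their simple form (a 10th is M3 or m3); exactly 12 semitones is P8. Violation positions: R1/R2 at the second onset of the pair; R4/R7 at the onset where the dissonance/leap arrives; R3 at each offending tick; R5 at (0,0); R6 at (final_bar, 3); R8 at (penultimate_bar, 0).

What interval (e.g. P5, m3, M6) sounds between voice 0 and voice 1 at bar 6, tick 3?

voice 0=C3 voice 1=C4 -> P8

P8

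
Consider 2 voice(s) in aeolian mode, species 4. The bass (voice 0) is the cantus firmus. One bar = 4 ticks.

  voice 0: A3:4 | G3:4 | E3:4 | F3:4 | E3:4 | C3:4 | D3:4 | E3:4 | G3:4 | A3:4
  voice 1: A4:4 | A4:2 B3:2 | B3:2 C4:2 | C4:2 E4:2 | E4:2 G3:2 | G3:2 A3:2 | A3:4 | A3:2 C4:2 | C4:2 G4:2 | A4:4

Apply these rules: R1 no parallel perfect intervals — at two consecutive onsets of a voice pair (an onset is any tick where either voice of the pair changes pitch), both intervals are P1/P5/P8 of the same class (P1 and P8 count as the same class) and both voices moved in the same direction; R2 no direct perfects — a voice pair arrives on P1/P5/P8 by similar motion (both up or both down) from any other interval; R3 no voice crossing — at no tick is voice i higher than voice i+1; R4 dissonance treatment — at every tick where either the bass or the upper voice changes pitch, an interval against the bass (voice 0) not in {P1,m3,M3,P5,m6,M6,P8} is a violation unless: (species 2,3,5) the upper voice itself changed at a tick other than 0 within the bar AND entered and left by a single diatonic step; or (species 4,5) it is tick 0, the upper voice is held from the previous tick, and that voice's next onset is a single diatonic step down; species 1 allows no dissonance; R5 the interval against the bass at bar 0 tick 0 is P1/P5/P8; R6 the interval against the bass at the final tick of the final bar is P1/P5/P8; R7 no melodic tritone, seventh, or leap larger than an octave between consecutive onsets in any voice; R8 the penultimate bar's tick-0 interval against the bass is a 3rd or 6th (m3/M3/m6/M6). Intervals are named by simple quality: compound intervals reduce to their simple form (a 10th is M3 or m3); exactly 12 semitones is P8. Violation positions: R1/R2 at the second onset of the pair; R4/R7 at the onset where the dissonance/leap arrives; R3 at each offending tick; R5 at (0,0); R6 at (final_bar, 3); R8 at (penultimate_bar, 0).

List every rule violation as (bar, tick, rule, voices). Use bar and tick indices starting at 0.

bar 0: v0=A3 v1=A4 downbeat P8
bar 1: v0=G3 v1=A4 downbeat M2
bar 2: v0=E3 v1=B3 downbeat P5
bar 3: v0=F3 v1=C4 downbeat P5
bar 4: v0=E3 v1=E4 downbeat P8
bar 5: v0=C3 v1=G3 downbeat P5
bar 6: v0=D3 v1=A3 downbeat P5
bar 7: v0=E3 v1=A3 downbeat P4
bar 8: v0=G3 v1=C4 downbeat P4
bar 9: v0=A3 v1=A4 downbeat P8
  -> R4 @ bar 1 tick 0 v(0, 1): G3/A4 M2 untreated
  -> R7 @ bar 1 tick 2 v(1,): A4->B3 leap 10st
  -> R4 @ bar 3 tick 2 v(0, 1): F3/E4 M7 untreated
  -> R4 @ bar 7 tick 0 v(0, 1): E3/A3 P4 untreated
  -> R4 @ bar 8 tick 0 v(0, 1): G3/C4 P4 untreated
  -> R8 @ bar 8 tick 0 v(0, 1): penult P4 not 3rd/6th
  -> R1 @ bar 9 tick 0 v(0, 1): G3/G4 P8 -> A3/A4 P8 similar

(1, 0, R4, (0, 1))
(1, 2, R7, (1,))
(3, 2, R4, (0, 1))
(7, 0, R4, (0, 1))
(8, 0, R4, (0, 1))
(8, 0, R8, (0, 1))
(9, 0, R1, (0, 1))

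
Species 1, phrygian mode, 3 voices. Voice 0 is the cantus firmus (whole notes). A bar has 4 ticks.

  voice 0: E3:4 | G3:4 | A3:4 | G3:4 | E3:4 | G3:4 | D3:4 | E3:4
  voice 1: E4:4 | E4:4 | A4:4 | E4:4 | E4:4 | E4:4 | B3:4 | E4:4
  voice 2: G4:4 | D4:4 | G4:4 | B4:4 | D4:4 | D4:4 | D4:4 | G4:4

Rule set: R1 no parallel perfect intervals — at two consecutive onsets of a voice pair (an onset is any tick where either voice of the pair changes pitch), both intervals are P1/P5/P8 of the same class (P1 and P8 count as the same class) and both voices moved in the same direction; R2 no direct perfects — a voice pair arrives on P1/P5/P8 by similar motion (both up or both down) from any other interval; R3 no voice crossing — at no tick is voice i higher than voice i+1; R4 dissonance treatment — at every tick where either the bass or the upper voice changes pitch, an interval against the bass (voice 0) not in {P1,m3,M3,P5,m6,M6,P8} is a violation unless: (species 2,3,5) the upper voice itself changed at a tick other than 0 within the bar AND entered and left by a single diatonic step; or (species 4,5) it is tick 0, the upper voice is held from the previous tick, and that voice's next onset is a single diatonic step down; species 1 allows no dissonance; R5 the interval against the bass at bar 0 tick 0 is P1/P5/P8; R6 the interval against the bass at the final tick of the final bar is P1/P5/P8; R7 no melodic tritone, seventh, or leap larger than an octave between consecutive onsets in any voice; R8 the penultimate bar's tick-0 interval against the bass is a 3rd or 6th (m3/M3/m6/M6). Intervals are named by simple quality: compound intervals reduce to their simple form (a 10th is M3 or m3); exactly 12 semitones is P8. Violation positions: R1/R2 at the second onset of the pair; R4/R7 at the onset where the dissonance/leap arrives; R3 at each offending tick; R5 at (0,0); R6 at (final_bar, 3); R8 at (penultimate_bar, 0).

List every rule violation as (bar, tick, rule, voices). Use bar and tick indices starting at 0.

bar 0: v0=E3 v1=E4 v2=G4 downbeat m3
bar 1: v0=G3 v1=E4 v2=D4 downbeat P5
bar 2: v0=A3 v1=A4 v2=G4 downbeat m7
bar 3: v0=G3 v1=E4 v2=B4 downbeat M3
bar 4: v0=E3 v1=E4 v2=D4 downbeat m7
bar 5: v0=G3 v1=E4 v2=D4 downbeat P5
bar 6: v0=D3 v1=B3 v2=D4 downbeat P8
bar 7: v0=E3 v1=E4 v2=G4 downbeat m3
  -> R5 @ bar 0 tick 0 v(0, 2): opens on m3
  -> R3 @ bar 1 tick 0 v(1, 2): E4 above D4
  -> R3 @ bar 1 tick 1 v(1, 2): E4 above D4
  -> R3 @ bar 1 tick 2 v(1, 2): E4 above D4
  -> R3 @ bar 1 tick 3 v(1, 2): E4 above D4
  -> R2 @ bar 2 tick 0 v(0, 1): G3/E4 M6 -> A3/A4 P8 similar
  -> R3 @ bar 2 tick 0 v(1, 2): A4 above G4
  -> R4 @ bar 2 tick 0 v(0, 2): A3/G4 m7 untreated
  -> R3 @ bar 2 tick 1 v(1, 2): A4 above G4
  -> R3 @ bar 2 tick 2 v(1, 2): A4 above G4
  -> R3 @ bar 2 tick 3 v(1, 2): A4 above G4
  -> R3 @ bar 4 tick 0 v(1, 2): E4 above D4
  -> R4 @ bar 4 tick 0 v(0, 2): E3/D4 m7 untreated
  -> R3 @ bar 4 tick 1 v(1, 2): E4 above D4
  -> R3 @ bar 4 tick 2 v(1, 2): E4 above D4
  -> R3 @ bar 4 tick 3 v(1, 2): E4 above D4
  -> R3 @ bar 5 tick 0 v(1, 2): E4 above D4
  -> R3 @ bar 5 tick 1 v(1, 2): E4 above D4
  -> R3 @ bar 5 tick 2 v(1, 2): E4 above D4
  -> R3 @ bar 5 tick 3 v(1, 2): E4 above D4
  -> R8 @ bar 6 tick 0 v(0, 2): penult P8 not 3rd/6th
  -> R2 @ bar 7 tick 0 v(0, 1): D3/B3 M6 -> E3/E4 P8 similar
  -> R6 @ bar 7 tick 3 v(0, 2): closes on m3

(0, 0, R5, (0, 2))
(1, 0, R3, (1, 2))
(1, 1, R3, (1, 2))
(1, 2, R3, (1, 2))
(1, 3, R3, (1, 2))
(2, 0, R2, (0, 1))
(2, 0, R3, (1, 2))
(2, 0, R4, (0, 2))
(2, 1, R3, (1, 2))
(2, 2, R3, (1, 2))
(2, 3, R3, (1, 2))
(4, 0, R3, (1, 2))
(4, 0, R4, (0, 2))
(4, 1, R3, (1, 2))
(4, 2, R3, (1, 2))
(4, 3, R3, (1, 2))
(5, 0, R3, (1, 2))
(5, 1, R3, (1, 2))
(5, 2, R3, (1, 2))
(5, 3, R3, (1, 2))
(6, 0, R8, (0, 2))
(7, 0, R2, (0, 1))
(7, 3, R6, (0, 2))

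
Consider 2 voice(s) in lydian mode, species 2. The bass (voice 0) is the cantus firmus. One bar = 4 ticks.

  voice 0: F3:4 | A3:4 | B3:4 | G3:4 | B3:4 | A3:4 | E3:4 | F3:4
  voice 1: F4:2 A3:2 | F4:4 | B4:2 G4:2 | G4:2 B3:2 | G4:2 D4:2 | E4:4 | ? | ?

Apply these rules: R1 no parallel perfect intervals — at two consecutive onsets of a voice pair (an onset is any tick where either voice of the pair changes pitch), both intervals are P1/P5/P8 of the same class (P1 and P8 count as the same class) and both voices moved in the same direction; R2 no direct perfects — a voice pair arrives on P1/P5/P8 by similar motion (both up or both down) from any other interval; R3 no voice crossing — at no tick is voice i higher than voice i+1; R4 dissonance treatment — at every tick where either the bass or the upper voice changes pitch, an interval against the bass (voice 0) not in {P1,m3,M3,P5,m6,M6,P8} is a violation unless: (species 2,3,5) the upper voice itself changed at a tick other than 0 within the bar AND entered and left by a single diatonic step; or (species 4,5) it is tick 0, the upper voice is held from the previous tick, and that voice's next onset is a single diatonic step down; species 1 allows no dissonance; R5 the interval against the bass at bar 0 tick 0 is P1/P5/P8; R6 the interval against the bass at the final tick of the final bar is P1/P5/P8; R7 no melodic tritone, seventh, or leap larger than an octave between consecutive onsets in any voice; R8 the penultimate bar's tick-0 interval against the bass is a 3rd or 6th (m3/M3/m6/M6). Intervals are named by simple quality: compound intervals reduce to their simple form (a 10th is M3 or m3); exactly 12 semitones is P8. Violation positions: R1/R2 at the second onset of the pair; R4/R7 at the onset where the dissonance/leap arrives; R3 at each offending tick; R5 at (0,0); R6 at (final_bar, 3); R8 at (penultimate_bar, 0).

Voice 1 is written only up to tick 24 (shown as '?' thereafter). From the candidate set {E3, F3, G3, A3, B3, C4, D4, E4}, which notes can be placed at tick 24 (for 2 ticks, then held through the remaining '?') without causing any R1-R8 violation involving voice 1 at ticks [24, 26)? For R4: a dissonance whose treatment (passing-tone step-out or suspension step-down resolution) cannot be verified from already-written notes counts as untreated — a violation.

{C4, G3}

E3: violates R2,R8
F3: violates R4,R7,R8
G3: legal
A3: violates R4,R8
B3: violates R1,R8
C4: legal
D4: violates R4,R8
E4: violates R8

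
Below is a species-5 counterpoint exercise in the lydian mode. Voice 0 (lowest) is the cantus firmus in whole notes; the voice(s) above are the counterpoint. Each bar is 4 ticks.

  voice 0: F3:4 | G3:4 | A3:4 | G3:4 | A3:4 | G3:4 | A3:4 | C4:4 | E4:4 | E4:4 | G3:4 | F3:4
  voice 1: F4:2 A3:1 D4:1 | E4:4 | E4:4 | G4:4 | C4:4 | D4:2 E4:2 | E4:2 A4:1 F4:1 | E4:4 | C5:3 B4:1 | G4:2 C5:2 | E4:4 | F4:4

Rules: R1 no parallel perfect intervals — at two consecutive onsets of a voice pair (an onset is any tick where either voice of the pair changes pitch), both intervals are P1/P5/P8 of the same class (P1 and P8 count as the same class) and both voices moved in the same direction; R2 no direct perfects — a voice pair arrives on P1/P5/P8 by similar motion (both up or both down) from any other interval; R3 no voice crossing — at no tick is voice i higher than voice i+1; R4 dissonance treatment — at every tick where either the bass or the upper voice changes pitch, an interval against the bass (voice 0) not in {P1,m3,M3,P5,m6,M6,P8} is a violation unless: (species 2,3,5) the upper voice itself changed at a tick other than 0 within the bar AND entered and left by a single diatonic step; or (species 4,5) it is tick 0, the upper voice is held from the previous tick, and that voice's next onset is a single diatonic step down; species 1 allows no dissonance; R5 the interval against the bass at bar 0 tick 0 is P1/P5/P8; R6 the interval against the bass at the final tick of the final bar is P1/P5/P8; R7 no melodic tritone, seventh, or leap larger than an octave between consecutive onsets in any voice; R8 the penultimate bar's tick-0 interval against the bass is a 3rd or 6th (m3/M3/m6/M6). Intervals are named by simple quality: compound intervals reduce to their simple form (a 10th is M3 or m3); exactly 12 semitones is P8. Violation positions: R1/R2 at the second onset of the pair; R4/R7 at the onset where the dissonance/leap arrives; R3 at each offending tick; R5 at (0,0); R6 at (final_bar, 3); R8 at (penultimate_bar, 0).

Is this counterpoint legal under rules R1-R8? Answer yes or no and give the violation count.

bar 0: v0=F3 v1=F4 (P8)
bar 1: v0=G3 v1=E4 (M6)
bar 2: v0=A3 v1=E4 (P5)
bar 3: v0=G3 v1=G4 (P8)
bar 4: v0=A3 v1=C4 (m3)
bar 5: v0=G3 v1=D4 (P5)
bar 6: v0=A3 v1=E4 (P5)
bar 7: v0=C4 v1=E4 (M3)
bar 8: v0=E4 v1=C5 (m6)
bar 9: v0=E4 v1=G4 (m3)
bar 10: v0=G3 v1=E4 (M6)
bar 11: v0=F3 v1=F4 (P8)

Yes (0 violations)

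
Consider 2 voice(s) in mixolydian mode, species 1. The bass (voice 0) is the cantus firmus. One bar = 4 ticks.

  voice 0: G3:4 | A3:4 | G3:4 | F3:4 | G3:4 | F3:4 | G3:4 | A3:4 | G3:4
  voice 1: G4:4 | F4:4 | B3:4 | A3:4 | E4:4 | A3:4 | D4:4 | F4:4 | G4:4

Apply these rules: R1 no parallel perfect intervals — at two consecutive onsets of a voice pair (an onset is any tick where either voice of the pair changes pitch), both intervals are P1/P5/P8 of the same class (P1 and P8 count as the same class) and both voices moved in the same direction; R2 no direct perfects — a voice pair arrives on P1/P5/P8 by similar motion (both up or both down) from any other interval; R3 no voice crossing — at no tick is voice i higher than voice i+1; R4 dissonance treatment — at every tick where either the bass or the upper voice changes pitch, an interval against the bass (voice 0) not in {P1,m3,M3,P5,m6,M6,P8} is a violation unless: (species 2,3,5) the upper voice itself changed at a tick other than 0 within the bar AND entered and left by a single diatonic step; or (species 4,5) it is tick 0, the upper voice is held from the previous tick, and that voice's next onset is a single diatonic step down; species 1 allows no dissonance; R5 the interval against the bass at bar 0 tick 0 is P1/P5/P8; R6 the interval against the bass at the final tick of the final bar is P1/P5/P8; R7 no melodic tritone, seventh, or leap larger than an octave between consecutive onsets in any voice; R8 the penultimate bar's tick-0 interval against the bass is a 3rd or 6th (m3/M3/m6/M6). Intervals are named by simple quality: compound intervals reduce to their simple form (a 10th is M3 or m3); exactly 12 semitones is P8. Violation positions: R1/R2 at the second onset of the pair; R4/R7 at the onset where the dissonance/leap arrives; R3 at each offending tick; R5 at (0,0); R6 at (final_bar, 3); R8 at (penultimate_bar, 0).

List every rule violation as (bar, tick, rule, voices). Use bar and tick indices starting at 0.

bar 0: v0=G3 v1=G4 downbeat P8
bar 1: v0=A3 v1=F4 downbeat m6
bar 2: v0=G3 v1=B3 downbeat M3
bar 3: v0=F3 v1=A3 downbeat M3
bar 4: v0=G3 v1=E4 downbeat M6
bar 5: v0=F3 v1=A3 downbeat M3
bar 6: v0=G3 v1=D4 downbeat P5
bar 7: v0=A3 v1=F4 downbeat m6
bar 8: v0=G3 v1=G4 downbeat P8
  -> R7 @ bar 2 tick 0 v(1,): F4->B3 leap 6st
  -> R2 @ bar 6 tick 0 v(0, 1): F3/A3 M3 -> G3/D4 P5 similar

(2, 0, R7, (1,))
(6, 0, R2, (0, 1))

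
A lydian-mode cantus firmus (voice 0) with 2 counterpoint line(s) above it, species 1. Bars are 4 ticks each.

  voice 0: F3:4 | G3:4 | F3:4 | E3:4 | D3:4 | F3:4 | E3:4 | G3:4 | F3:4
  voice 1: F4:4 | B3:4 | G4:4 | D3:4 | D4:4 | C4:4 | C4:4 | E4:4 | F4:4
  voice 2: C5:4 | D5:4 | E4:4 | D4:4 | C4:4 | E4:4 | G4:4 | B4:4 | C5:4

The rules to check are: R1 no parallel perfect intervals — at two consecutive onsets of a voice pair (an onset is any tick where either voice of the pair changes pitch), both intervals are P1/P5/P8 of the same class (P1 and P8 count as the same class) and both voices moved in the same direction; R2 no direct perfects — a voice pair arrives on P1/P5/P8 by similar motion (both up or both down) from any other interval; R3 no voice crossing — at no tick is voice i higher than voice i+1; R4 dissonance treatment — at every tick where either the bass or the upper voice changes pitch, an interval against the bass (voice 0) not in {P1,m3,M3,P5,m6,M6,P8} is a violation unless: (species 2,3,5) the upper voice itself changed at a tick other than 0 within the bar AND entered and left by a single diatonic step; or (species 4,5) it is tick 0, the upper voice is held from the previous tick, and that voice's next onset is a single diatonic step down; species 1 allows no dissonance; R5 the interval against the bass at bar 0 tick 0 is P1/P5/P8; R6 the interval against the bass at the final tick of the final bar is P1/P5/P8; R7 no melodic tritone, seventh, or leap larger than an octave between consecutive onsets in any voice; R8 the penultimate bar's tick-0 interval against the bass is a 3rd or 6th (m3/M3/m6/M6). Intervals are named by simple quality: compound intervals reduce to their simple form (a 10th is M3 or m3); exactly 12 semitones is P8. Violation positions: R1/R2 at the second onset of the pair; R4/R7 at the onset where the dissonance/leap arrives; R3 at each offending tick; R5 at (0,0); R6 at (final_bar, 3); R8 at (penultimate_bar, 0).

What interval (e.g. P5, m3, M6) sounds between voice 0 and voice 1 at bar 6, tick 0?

m6

voice 0=E3 voice 1=C4 -> m6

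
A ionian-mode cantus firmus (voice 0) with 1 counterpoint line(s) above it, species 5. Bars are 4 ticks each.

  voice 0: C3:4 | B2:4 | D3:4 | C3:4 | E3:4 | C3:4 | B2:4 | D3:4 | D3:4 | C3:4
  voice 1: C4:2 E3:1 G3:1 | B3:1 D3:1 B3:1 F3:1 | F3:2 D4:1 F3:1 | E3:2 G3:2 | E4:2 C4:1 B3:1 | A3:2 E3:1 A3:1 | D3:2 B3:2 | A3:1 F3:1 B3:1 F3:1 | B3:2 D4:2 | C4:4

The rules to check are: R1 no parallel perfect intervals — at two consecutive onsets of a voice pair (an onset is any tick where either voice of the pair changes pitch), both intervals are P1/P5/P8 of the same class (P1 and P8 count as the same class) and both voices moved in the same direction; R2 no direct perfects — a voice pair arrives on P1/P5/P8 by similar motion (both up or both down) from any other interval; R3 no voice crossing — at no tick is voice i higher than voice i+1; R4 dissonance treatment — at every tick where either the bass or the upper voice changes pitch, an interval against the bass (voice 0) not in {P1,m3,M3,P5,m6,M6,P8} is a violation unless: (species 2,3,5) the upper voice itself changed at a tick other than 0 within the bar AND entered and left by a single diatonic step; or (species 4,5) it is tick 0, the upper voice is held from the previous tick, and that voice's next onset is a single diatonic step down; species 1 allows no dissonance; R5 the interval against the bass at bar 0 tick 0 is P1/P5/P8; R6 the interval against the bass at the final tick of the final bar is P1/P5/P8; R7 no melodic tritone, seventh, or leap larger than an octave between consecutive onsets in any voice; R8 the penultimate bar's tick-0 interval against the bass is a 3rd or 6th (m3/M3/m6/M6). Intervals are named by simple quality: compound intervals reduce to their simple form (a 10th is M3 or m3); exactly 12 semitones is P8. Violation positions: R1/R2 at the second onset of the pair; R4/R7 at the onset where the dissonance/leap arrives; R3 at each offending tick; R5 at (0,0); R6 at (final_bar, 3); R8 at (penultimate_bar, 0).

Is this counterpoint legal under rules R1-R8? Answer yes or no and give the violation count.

No (7 violations)

bar 0: v0=C3 v1=C4 (P8)
bar 1: v0=B2 v1=B3 (P8)
bar 2: v0=D3 v1=F3 (m3)
bar 3: v0=C3 v1=E3 (M3)
bar 4: v0=E3 v1=E4 (P8)
bar 5: v0=C3 v1=A3 (M6)
bar 6: v0=B2 v1=D3 (m3)
bar 7: v0=D3 v1=A3 (P5)
bar 8: v0=D3 v1=B3 (M6)
bar 9: v0=C3 v1=C4 (P8)
  R4 @ bar1.3: B2/F3 TT untreated
  R7 @ bar1.3: B3->F3 leap 6st
  R2 @ bar4.0: C3/G3 P5 -> E3/E4 P8 similar
  R7 @ bar7.2: F3->B3 leap 6st
  R7 @ bar7.3: B3->F3 leap 6st
  R7 @ bar8.0: F3->B3 leap 6st
  R1 @ bar9.0: D3/D4 P8 -> C3/C4 P8 similar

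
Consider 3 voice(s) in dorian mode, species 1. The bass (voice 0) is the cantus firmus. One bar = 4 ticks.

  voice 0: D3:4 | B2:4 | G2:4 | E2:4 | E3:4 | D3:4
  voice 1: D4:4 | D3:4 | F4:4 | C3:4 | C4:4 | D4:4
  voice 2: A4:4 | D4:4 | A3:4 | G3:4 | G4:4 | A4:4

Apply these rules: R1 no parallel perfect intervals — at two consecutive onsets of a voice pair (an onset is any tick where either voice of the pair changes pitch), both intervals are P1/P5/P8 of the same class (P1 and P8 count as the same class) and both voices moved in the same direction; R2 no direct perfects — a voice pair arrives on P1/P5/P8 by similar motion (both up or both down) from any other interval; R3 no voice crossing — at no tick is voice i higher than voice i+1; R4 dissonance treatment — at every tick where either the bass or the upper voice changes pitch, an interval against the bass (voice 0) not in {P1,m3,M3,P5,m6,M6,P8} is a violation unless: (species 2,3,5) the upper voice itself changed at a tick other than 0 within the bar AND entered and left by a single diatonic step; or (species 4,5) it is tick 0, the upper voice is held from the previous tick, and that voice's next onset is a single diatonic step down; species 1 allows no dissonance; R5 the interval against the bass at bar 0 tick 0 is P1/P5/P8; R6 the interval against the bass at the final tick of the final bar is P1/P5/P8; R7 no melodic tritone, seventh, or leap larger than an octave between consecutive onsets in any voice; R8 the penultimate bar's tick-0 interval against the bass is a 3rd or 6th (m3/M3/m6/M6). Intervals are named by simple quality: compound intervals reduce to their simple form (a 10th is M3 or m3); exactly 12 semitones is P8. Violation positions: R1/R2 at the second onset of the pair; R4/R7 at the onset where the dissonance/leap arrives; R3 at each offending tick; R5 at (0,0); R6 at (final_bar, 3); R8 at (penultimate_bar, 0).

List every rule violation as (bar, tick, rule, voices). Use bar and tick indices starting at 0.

bar 0: v0=D3 v1=D4 v2=A4 downbeat P5
bar 1: v0=B2 v1=D3 v2=D4 downbeat m3
bar 2: v0=G2 v1=F4 v2=A3 downbeat M2
bar 3: v0=E2 v1=C3 v2=G3 downbeat m3
bar 4: v0=E3 v1=C4 v2=G4 downbeat m3
bar 5: v0=D3 v1=D4 v2=A4 downbeat P5
  -> R2 @ bar 1 tick 0 v(1, 2): D4/A4 P5 -> D3/D4 P8 similar
  -> R3 @ bar 2 tick 0 v(1, 2): F4 above A3
  -> R4 @ bar 2 tick 0 v(0, 1): G2/F4 m7 untreated
  -> R4 @ bar 2 tick 0 v(0, 2): G2/A3 M2 untreated
  -> R7 @ bar 2 tick 0 v(1,): D3->F4 leap 15st
  -> R3 @ bar 2 tick 1 v(1, 2): F4 above A3
  -> R3 @ bar 2 tick 2 v(1, 2): F4 above A3
  -> R3 @ bar 2 tick 3 v(1, 2): F4 above A3
  -> R2 @ bar 3 tick 0 v(1, 2): F4/A3 m6 -> C3/G3 P5 similar
  -> R7 @ bar 3 tick 0 v(1,): F4->C3 leap 17st
  -> R1 @ bar 4 tick 0 v(1, 2): C3/G3 P5 -> C4/G4 P5 similar
  -> R1 @ bar 5 tick 0 v(1, 2): C4/G4 P5 -> D4/A4 P5 similar

(1, 0, R2, (1, 2))
(2, 0, R3, (1, 2))
(2, 0, R4, (0, 1))
(2, 0, R4, (0, 2))
(2, 0, R7, (1,))
(2, 1, R3, (1, 2))
(2, 2, R3, (1, 2))
(2, 3, R3, (1, 2))
(3, 0, R2, (1, 2))
(3, 0, R7, (1,))
(4, 0, R1, (1, 2))
(5, 0, R1, (1, 2))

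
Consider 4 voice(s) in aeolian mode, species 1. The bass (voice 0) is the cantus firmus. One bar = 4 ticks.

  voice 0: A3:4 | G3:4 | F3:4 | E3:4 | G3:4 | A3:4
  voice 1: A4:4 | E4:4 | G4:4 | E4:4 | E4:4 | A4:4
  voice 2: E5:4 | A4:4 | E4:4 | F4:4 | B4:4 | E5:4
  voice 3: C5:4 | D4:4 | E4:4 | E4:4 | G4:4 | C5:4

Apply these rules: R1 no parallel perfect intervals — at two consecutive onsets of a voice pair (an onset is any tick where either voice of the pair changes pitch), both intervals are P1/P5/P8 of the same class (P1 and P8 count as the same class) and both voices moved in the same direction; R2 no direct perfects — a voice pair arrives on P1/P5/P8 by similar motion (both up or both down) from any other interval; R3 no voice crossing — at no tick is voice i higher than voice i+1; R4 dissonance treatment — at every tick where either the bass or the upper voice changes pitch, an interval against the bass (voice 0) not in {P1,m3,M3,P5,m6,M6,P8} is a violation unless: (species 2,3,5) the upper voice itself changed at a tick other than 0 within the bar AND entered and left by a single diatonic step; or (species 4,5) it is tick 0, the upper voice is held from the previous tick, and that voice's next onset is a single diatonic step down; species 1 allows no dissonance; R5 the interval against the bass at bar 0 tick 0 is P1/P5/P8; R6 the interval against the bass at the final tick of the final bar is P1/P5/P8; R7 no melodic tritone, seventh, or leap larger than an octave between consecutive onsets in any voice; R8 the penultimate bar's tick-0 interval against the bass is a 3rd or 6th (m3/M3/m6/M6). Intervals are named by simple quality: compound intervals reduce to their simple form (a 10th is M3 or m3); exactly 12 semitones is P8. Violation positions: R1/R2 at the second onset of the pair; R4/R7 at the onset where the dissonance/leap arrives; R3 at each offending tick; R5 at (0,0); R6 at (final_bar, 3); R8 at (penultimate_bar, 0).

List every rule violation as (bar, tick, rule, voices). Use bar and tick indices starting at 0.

bar 0: v0=A3 v1=A4 v2=E5 v3=C5 downbeat m3
bar 1: v0=G3 v1=E4 v2=A4 v3=D4 downbeat P5
bar 2: v0=F3 v1=G4 v2=E4 v3=E4 downbeat M7
bar 3: v0=E3 v1=E4 v2=F4 v3=E4 downbeat P8
bar 4: v0=G3 v1=E4 v2=B4 v3=G4 downbeat P8
bar 5: v0=A3 v1=A4 v2=E5 v3=C5 downbeat m3
  -> R3 @ bar 0 tick 0 v(2, 3): E5 above C5
  -> R5 @ bar 0 tick 0 v(0, 3): opens on m3
  -> R3 @ bar 0 tick 1 v(2, 3): E5 above C5
  -> R3 @ bar 0 tick 2 v(2, 3): E5 above C5
  -> R3 @ bar 0 tick 3 v(2, 3): E5 above C5
  -> R2 @ bar 1 tick 0 v(0, 3): A3/C5 m3 -> G3/D4 P5 similar
  -> R2 @ bar 1 tick 0 v(2, 3): E5/C5 M3 -> A4/D4 P5 similar
  -> R3 @ bar 1 tick 0 v(2, 3): A4 above D4
  -> R4 @ bar 1 tick 0 v(0, 2): G3/A4 M2 untreated
  -> R7 @ bar 1 tick 0 v(3,): C5->D4 leap 10st
  -> R3 @ bar 1 tick 1 v(2, 3): A4 above D4
  -> R3 @ bar 1 tick 2 v(2, 3): A4 above D4
  -> R3 @ bar 1 tick 3 v(2, 3): A4 above D4
  -> R3 @ bar 2 tick 0 v(1, 2): G4 above E4
  -> R4 @ bar 2 tick 0 v(0, 1): F3/G4 M2 untreated
  -> R4 @ bar 2 tick 0 v(0, 2): F3/E4 M7 untreated
  -> R4 @ bar 2 tick 0 v(0, 3): F3/E4 M7 untreated
  -> R3 @ bar 2 tick 1 v(1, 2): G4 above E4
  -> R3 @ bar 2 tick 2 v(1, 2): G4 above E4
  -> R3 @ bar 2 tick 3 v(1, 2): G4 above E4
  -> R2 @ bar 3 tick 0 v(0, 1): F3/G4 M2 -> E3/E4 P8 similar
  -> R3 @ bar 3 tick 0 v(2, 3): F4 above E4
  -> R4 @ bar 3 tick 0 v(0, 2): E3/F4 m2 untreated
  -> R3 @ bar 3 tick 1 v(2, 3): F4 above E4
  -> R3 @ bar 3 tick 2 v(2, 3): F4 above E4
  -> R3 @ bar 3 tick 3 v(2, 3): F4 above E4
  -> R1 @ bar 4 tick 0 v(0, 3): E3/E4 P8 -> G3/G4 P8 similar
  -> R3 @ bar 4 tick 0 v(2, 3): B4 above G4
  -> R7 @ bar 4 tick 0 v(2,): F4->B4 leap 6st
  -> R8 @ bar 4 tick 0 v(0, 3): penult P8 not 3rd/6th
  -> R3 @ bar 4 tick 1 v(2, 3): B4 above G4
  -> R3 @ bar 4 tick 2 v(2, 3): B4 above G4
  -> R3 @ bar 4 tick 3 v(2, 3): B4 above G4
  -> R1 @ bar 5 tick 0 v(1, 2): E4/B4 P5 -> A4/E5 P5 similar
  -> R2 @ bar 5 tick 0 v(0, 1): G3/E4 M6 -> A3/A4 P8 similar
  -> R2 @ bar 5 tick 0 v(0, 2): G3/B4 M3 -> A3/E5 P5 similar
  -> R3 @ bar 5 tick 0 v(2, 3): E5 above C5
  -> R3 @ bar 5 tick 1 v(2, 3): E5 above C5
  -> R3 @ bar 5 tick 2 v(2, 3): E5 above C5
  -> R3 @ bar 5 tick 3 v(2, 3): E5 above C5
  -> R6 @ bar 5 tick 3 v(0, 3): closes on m3

(0, 0, R3, (2, 3))
(0, 0, R5, (0, 3))
(0, 1, R3, (2, 3))
(0, 2, R3, (2, 3))
(0, 3, R3, (2, 3))
(1, 0, R2, (0, 3))
(1, 0, R2, (2, 3))
(1, 0, R3, (2, 3))
(1, 0, R4, (0, 2))
(1, 0, R7, (3,))
(1, 1, R3, (2, 3))
(1, 2, R3, (2, 3))
(1, 3, R3, (2, 3))
(2, 0, R3, (1, 2))
(2, 0, R4, (0, 1))
(2, 0, R4, (0, 2))
(2, 0, R4, (0, 3))
(2, 1, R3, (1, 2))
(2, 2, R3, (1, 2))
(2, 3, R3, (1, 2))
(3, 0, R2, (0, 1))
(3, 0, R3, (2, 3))
(3, 0, R4, (0, 2))
(3, 1, R3, (2, 3))
(3, 2, R3, (2, 3))
(3, 3, R3, (2, 3))
(4, 0, R1, (0, 3))
(4, 0, R3, (2, 3))
(4, 0, R7, (2,))
(4, 0, R8, (0, 3))
(4, 1, R3, (2, 3))
(4, 2, R3, (2, 3))
(4, 3, R3, (2, 3))
(5, 0, R1, (1, 2))
(5, 0, R2, (0, 1))
(5, 0, R2, (0, 2))
(5, 0, R3, (2, 3))
(5, 1, R3, (2, 3))
(5, 2, R3, (2, 3))
(5, 3, R3, (2, 3))
(5, 3, R6, (0, 3))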